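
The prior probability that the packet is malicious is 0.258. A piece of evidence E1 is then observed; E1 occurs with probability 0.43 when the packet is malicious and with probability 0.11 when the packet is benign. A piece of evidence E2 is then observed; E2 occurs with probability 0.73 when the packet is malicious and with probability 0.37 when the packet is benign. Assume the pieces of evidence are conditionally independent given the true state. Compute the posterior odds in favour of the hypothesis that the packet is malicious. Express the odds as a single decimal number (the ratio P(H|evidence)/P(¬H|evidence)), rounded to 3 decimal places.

Prior odds = 0.258/(1−0.258) = 0.34771.
Likelihood ratio for E1 = 0.43/0.11 = 3.9091.
Likelihood ratio for E2 = 0.73/0.37 = 1.9730.
Posterior odds = prior odds × LR₁ × LR₂ = 2.6817.

Posterior odds ≈ 2.682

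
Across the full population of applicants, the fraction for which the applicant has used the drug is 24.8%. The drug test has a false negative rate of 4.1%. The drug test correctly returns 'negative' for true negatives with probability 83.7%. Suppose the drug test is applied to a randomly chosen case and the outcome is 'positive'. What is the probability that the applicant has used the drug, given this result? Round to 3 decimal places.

Write H for 'the applicant has used the drug'. Prior odds H:¬H = 0.248/0.752 = 0.32979. For the 'positive' outcome, the likelihood ratio is 0.959/0.163 = 5.8834.
Posterior odds = 0.32979 × 5.8834 = 1.9403, so P(H|E) = 1.9403/(1+1.9403) = 0.660.

P(H | E) ≈ 0.660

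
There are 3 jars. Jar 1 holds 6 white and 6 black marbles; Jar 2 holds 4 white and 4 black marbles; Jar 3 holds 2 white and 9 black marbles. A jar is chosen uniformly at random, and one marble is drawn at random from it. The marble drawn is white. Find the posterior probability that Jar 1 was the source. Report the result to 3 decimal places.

P(white|Jar 1) = 0.5; P(white|Jar 2) = 0.5; P(white|Jar 3) = 0.1818.
Prior × likelihood for each source: 0.333333·0.5=0.1667, 0.333333·0.5=0.1667, 0.333333·0.1818=0.06061. Summing gives P(white) = 0.39394.
P(Jar 1 | white) = 0.1667 / 0.39394 = 0.423.

Posterior probability ≈ 0.423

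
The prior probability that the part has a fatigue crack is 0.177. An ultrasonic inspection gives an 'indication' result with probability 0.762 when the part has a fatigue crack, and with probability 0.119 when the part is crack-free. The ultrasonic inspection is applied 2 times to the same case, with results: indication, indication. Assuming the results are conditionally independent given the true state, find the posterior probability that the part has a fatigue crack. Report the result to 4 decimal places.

With H the event that the part has a fatigue crack, the joint likelihood of the observed sequence is P(data|H) = 0.762·0.762 = 0.58064 and P(data|¬H) = 0.119·0.119 = 0.014161.
Bayes: P(H|data) = 0.177·0.58064 / (0.177·0.58064 + 0.823·0.014161) = 0.10277/0.11443 = 0.8982.

Posterior P(H) ≈ 0.8982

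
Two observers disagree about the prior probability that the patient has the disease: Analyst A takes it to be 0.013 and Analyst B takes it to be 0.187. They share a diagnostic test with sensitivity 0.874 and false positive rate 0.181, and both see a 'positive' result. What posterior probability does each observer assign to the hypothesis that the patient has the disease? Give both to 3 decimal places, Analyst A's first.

The likelihood ratio for a 'positive' result is 0.874/0.181 = 4.8287.
Analyst A: prior odds 0.013/0.987 = 0.013171; posterior odds 0.063600; posterior probability 0.060.
Analyst B: prior odds 0.187/0.813 = 0.23001; posterior odds 1.1107; posterior probability 0.526.

Analyst A: 0.060; Analyst B: 0.526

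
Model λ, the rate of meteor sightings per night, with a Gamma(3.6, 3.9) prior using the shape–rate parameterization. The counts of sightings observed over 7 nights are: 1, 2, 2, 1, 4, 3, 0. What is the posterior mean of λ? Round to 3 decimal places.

Total count ∑xᵢ = 13 over n = 7 nights.
Gamma is conjugate to the Poisson likelihood: posterior is Gamma(shape = 3.6+13 = 16.6, rate = 3.9+7 = 10.9).
Posterior mean = shape/rate = 16.6/10.9 = 1.523.

Posterior mean ≈ 1.523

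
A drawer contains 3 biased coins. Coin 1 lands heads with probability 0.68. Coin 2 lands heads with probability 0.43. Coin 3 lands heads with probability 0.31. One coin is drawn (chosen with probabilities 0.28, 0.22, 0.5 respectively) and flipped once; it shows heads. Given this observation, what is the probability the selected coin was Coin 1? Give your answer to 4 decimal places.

Tabulate prior·likelihood by source: [1] prior 0.28, lik 0.68, product 0.1904; [2] prior 0.22, lik 0.43, product 0.09460; [3] prior 0.5, lik 0.31, product 0.1550.
Normalizing constant = 0.44000; the posterior for Coin 1 is its product over the sum, 0.1904/0.44000 = 0.4327.

Posterior probability ≈ 0.4327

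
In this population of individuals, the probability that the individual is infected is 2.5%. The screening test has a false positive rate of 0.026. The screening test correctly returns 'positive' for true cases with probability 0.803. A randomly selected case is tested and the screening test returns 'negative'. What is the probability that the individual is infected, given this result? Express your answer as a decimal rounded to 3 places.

Write H for 'the individual is infected'. Prior odds H:¬H = 0.025/0.975 = 0.025641. For the 'negative' outcome, the likelihood ratio is 0.197/0.974 = 0.20226.
Posterior odds = 0.025641 × 0.20226 = 0.0051861, so P(H|E) = 0.0051861/(1+0.0051861) = 0.005.

P(H | E) ≈ 0.005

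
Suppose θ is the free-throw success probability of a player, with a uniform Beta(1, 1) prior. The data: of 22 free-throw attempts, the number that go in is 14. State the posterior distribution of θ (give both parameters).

Posterior: Beta(15, 9)

The binomial likelihood is conjugate to the Beta prior: with 14 successes and 8 failures, the posterior is Beta(1+14, 1+8) = Beta(15, 9).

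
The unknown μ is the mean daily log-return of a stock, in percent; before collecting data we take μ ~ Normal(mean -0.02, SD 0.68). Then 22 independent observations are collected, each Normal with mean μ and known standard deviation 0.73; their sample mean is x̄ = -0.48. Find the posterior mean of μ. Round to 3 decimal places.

With known σ, the Normal prior is conjugate. Weight on the data is w = (n/σ²)/(n/σ² + 1/τ₀²) = 41.2835/(41.2835+2.16263) = 0.95022.
Posterior mean = w·x̄ + (1−w)·μ₀ = 0.95022·-0.48 + 0.049777·-0.02 = -0.457.

Posterior mean ≈ -0.457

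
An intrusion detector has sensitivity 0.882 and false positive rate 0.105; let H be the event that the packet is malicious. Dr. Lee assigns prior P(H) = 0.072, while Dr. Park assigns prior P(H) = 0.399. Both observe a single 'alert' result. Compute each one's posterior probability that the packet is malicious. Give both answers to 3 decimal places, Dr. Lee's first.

Dr. Lee: 0.395; Dr. Park: 0.848

P('+'|H) = 0.882, P('+'|¬H) = 0.105.
Dr. Lee: numerator 0.882·0.072 = 0.063504; evidence = 0.063504+0.105·0.928 = 0.16094; posterior = 0.395.
Dr. Park: numerator 0.882·0.399 = 0.35192; evidence = 0.35192+0.105·0.601 = 0.41502; posterior = 0.848.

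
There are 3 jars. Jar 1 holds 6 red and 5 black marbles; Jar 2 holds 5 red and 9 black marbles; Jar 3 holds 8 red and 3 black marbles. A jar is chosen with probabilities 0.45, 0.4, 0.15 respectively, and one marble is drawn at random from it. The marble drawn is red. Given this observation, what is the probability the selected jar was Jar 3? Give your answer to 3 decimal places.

P(red|Jar 1) = 0.5455; P(red|Jar 2) = 0.3571; P(red|Jar 3) = 0.7273.
Prior × likelihood for each source: 0.45·0.5455=0.2455, 0.4·0.3571=0.1429, 0.15·0.7273=0.1091. Summing gives P(red) = 0.49740.
P(Jar 3 | red) = 0.1091 / 0.49740 = 0.219.

Posterior probability ≈ 0.219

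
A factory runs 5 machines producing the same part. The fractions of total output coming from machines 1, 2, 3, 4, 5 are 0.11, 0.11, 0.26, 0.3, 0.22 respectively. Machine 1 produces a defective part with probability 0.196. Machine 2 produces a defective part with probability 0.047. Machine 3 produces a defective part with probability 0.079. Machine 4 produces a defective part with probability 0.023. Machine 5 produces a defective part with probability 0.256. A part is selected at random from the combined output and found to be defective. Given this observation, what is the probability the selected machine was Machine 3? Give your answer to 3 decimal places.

P(defective|M1) = 0.196; P(defective|M2) = 0.047; P(defective|M3) = 0.079; P(defective|M4) = 0.023; P(defective|M5) = 0.256.
Prior × likelihood for each source: 0.11·0.196=0.02156, 0.11·0.047=0.005170, 0.26·0.079=0.02054, 0.3·0.023=0.006900, 0.22·0.256=0.05632. Summing gives P(defective) = 0.11049.
P(Machine 3 | defective) = 0.02054 / 0.11049 = 0.186.

Posterior probability ≈ 0.186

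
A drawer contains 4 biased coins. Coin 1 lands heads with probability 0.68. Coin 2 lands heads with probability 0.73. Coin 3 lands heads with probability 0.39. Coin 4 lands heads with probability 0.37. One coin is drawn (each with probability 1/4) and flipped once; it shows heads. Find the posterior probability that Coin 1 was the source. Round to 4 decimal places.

Posterior probability ≈ 0.3134

P(heads|C1) = 0.68; P(heads|C2) = 0.73; P(heads|C3) = 0.39; P(heads|C4) = 0.37.
Prior × likelihood for each source: 0.25·0.68=0.1700, 0.25·0.73=0.1825, 0.25·0.39=0.09750, 0.25·0.37=0.09250. Summing gives P(heads) = 0.54250.
P(Coin 1 | heads) = 0.1700 / 0.54250 = 0.3134.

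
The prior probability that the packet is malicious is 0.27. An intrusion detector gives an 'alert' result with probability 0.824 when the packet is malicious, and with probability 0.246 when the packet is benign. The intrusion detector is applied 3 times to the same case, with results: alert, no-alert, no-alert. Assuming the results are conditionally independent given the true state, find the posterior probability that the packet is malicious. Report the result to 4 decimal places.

Let H be the event that the packet is malicious; start with P(H) = 0.27. P('alert'|H) = 0.824, P('alert'|¬H) = 0.246.
Update on result 1 ('alert'): P(H) ← 0.824·0.2700 / (0.824·0.2700 + 0.246·0.7300) = 0.22248/0.40206 = 0.5534.
Update on result 2 ('no-alert'): P(H) ← 0.176·0.5534 / (0.176·0.5534 + 0.754·0.4466) = 0.097390/0.43416 = 0.2243.
Update on result 3 ('no-alert'): P(H) ← 0.176·0.2243 / (0.176·0.2243 + 0.754·0.7757) = 0.039480/0.62435 = 0.0632.

Posterior P(H) ≈ 0.0632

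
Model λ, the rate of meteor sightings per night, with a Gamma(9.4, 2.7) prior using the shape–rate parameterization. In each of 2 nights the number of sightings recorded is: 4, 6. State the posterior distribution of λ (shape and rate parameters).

Posterior: Gamma(shape=19.4, rate=4.7)

The Poisson likelihood adds the total count to the shape and the number of exposure periods to the rate. Here ∑xᵢ = 10 and n = 2, so shape 9.4→19.4 and rate 2.7→4.7.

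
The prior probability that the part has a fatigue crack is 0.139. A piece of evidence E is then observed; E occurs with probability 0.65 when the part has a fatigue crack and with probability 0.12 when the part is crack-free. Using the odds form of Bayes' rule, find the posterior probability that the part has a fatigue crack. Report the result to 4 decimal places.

Posterior probability ≈ 0.4665

Prior odds = 0.139/(1−0.139) = 0.16144. In log-odds, ln(0.16144) = -1.8236.
Add log likelihood ratio: ln(5.4167) = 1.6895.
Posterior log-odds = -0.13414, so posterior odds = exp(-0.13414) = 0.87447. Converting, P(H|E) = 0.87447/1.8745 = 0.4665.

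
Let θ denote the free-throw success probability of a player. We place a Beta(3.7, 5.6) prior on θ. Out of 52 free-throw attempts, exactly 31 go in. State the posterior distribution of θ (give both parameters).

Posterior: Beta(34.7, 26.6)

The binomial likelihood is conjugate to the Beta prior: with 31 successes and 21 failures, the posterior is Beta(3.7+31, 5.6+21) = Beta(34.7, 26.6).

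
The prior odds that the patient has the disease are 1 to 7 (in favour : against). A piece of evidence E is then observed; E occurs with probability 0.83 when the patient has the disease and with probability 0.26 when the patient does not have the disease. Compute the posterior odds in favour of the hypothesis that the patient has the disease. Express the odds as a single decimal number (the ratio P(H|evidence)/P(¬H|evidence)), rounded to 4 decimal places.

Posterior odds ≈ 0.4560

Prior odds = 1/7 = 0.14286.
Likelihood ratio for E = 0.83/0.26 = 3.1923.
Posterior odds = prior odds × LR = 0.45604.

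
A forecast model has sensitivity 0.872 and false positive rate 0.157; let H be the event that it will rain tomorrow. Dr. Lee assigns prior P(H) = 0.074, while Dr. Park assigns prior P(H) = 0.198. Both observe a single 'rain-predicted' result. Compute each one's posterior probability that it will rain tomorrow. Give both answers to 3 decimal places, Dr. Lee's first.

The likelihood ratio for a 'rain-predicted' result is 0.872/0.157 = 5.5541.
Dr. Lee: prior odds 0.074/0.926 = 0.079914; posterior odds 0.44385; posterior probability 0.307.
Dr. Park: prior odds 0.198/0.802 = 0.24688; posterior odds 1.3712; posterior probability 0.578.

Dr. Lee: 0.307; Dr. Park: 0.578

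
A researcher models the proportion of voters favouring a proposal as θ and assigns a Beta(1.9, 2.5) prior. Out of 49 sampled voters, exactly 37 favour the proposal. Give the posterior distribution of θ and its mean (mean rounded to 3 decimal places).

Posterior: Beta(38.9, 14.5); mean ≈ 0.728

Observing 37 successes and 12 failures updates Beta(1.9, 2.5) by adding the success and failure counts to the two shape parameters: α = 1.9+37 = 38.9, β = 2.5+12 = 14.5.
E[θ | data] = 38.9/(38.9+14.5) = 0.728.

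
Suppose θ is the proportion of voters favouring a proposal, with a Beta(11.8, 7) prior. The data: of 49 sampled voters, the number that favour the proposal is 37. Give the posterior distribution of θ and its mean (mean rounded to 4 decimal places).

Posterior: Beta(48.8, 19); mean ≈ 0.7198

Observing 37 successes and 12 failures updates Beta(11.8, 7) by adding the success and failure counts to the two shape parameters: α = 11.8+37 = 48.8, β = 7+12 = 19.
E[θ | data] = 48.8/(48.8+19) = 0.7198.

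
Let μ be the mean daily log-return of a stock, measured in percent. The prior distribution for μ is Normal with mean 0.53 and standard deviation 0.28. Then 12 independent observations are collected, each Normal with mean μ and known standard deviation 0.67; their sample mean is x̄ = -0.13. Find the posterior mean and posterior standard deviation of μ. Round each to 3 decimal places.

Posterior mean ≈ 0.083; posterior SD ≈ 0.159

With known σ, the Normal prior is conjugate. Weight on the data is w = (n/σ²)/(n/σ² + 1/τ₀²) = 26.7320/(26.7320+12.7551) = 0.67698.
Posterior mean = w·x̄ + (1−w)·μ₀ = 0.67698·-0.13 + 0.32302·0.53 = 0.083. Posterior variance = 1/(26.7320+12.7551) = 0.0253247, so SD = 0.159.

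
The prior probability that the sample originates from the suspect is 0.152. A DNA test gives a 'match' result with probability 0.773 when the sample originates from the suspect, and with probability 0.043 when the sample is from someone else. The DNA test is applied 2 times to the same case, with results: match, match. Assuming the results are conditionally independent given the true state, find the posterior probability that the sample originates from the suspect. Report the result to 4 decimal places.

With H the event that the sample originates from the suspect, the joint likelihood of the observed sequence is P(data|H) = 0.773·0.773 = 0.59753 and P(data|¬H) = 0.043·0.043 = 0.0018490.
Bayes: P(H|data) = 0.152·0.59753 / (0.152·0.59753 + 0.848·0.0018490) = 0.090824/0.092392 = 0.9830.

Posterior P(H) ≈ 0.9830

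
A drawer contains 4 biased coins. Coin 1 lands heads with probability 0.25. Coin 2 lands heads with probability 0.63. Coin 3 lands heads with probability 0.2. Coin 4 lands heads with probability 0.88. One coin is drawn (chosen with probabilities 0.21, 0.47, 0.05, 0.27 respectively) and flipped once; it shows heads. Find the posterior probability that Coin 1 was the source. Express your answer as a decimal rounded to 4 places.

Posterior probability ≈ 0.0881

Tabulate prior·likelihood by source: [1] prior 0.21, lik 0.25, product 0.05250; [2] prior 0.47, lik 0.63, product 0.2961; [3] prior 0.05, lik 0.2, product 0.01000; [4] prior 0.27, lik 0.88, product 0.2376.
Normalizing constant = 0.59620; the posterior for Coin 1 is its product over the sum, 0.05250/0.59620 = 0.0881.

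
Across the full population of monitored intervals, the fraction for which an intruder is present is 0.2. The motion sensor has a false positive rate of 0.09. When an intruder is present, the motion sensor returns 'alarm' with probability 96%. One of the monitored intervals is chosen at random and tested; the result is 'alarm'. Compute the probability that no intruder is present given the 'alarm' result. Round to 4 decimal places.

P(¬H | E) ≈ 0.2727

Let H be the event that an intruder is present. P(H) = 0.2, so P(¬H) = 0.8. With E the 'alarm' result, P(E|H) = 0.96 and P(E|¬H) = 0.09.
P(E) = 0.96·0.2 + 0.09·0.8 = 0.19200 + 0.072000 = 0.26400.
By Bayes' theorem, P(H|E) = 0.19200 / 0.26400 = 0.7273. Hence P(¬H|E) = 1 − 0.7273 = 0.2727.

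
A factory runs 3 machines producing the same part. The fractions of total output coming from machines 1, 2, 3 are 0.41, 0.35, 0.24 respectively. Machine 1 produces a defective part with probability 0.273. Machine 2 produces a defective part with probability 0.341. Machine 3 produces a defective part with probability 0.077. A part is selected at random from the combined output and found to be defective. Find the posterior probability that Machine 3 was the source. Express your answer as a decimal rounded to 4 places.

P(defective|M1) = 0.273; P(defective|M2) = 0.341; P(defective|M3) = 0.077.
Prior × likelihood for each source: 0.41·0.273=0.1119, 0.35·0.341=0.1193, 0.24·0.077=0.01848. Summing gives P(defective) = 0.24976.
P(Machine 3 | defective) = 0.01848 / 0.24976 = 0.0740.

Posterior probability ≈ 0.0740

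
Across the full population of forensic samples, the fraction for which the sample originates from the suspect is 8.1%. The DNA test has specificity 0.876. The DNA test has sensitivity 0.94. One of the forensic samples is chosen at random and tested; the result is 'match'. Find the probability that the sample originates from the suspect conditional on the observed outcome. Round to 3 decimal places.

P(H | E) ≈ 0.401

Let H be the event that the sample originates from the suspect. P(H) = 0.081, so P(¬H) = 0.919. With E the 'match' result, P(E|H) = 0.94 and P(E|¬H) = 0.124.
P(E) = 0.94·0.081 + 0.124·0.919 = 0.076140 + 0.11396 = 0.19010.
By Bayes' theorem, P(H|E) = 0.076140 / 0.19010 = 0.401.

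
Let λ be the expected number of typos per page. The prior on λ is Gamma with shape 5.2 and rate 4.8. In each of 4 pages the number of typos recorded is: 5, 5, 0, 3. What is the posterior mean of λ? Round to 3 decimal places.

The Poisson likelihood adds the total count to the shape and the number of exposure periods to the rate. Here ∑xᵢ = 13 and n = 4, so shape 5.2→18.2 and rate 4.8→8.8.
E[λ | data] = 18.2/8.8 = 2.068.

Posterior mean ≈ 2.068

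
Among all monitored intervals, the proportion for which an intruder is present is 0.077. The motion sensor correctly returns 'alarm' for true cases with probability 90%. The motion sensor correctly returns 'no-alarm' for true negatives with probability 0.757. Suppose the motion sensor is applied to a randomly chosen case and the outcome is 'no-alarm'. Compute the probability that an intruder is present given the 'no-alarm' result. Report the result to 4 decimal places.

P(H | E) ≈ 0.0109

Let H be the event that an intruder is present. P(H) = 0.077, so P(¬H) = 0.923. With E the 'no-alarm' result, P(E|H) = 0.1 and P(E|¬H) = 0.757.
P(E) = 0.1·0.077 + 0.757·0.923 = 0.0077000 + 0.69871 = 0.70641.
By Bayes' theorem, P(H|E) = 0.0077000 / 0.70641 = 0.0109.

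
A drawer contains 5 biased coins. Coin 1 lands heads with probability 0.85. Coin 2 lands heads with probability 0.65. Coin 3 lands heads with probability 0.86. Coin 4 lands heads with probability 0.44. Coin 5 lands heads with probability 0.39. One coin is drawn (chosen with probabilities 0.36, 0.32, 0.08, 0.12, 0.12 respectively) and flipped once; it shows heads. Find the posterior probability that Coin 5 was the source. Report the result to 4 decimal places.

Posterior probability ≈ 0.0686

Tabulate prior·likelihood by source: [1] prior 0.36, lik 0.85, product 0.3060; [2] prior 0.32, lik 0.65, product 0.2080; [3] prior 0.08, lik 0.86, product 0.06880; [4] prior 0.12, lik 0.44, product 0.05280; [5] prior 0.12, lik 0.39, product 0.04680.
Normalizing constant = 0.68240; the posterior for Coin 5 is its product over the sum, 0.04680/0.68240 = 0.0686.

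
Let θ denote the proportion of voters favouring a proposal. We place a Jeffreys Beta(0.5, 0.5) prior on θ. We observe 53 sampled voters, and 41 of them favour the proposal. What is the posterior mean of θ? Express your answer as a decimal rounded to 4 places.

Observing 41 successes and 12 failures updates Beta(0.5, 0.5) by adding the success and failure counts to the two shape parameters: α = 0.5+41 = 41.5, β = 0.5+12 = 12.5.
Posterior mean = α/(α+β) = 41.5/54 = 0.7685.

Posterior mean ≈ 0.7685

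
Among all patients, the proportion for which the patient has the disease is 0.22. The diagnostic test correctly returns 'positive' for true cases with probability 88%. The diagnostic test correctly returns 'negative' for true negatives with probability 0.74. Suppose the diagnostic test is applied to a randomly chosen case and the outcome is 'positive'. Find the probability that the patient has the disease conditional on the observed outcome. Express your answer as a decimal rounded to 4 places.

P(H | E) ≈ 0.4884

Let H be the event that the patient has the disease. P(H) = 0.22, so P(¬H) = 0.78. With E the 'positive' result, P(E|H) = 0.88 and P(E|¬H) = 0.26.
P(E) = 0.88·0.22 + 0.26·0.78 = 0.19360 + 0.20280 = 0.39640.
By Bayes' theorem, P(H|E) = 0.19360 / 0.39640 = 0.4884.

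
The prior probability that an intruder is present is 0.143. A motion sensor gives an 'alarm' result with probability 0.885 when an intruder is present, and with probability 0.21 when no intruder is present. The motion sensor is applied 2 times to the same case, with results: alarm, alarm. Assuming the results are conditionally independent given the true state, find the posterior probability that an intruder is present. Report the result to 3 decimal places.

With H the event that an intruder is present, the joint likelihood of the observed sequence is P(data|H) = 0.885·0.885 = 0.78323 and P(data|¬H) = 0.21·0.21 = 0.044100.
Bayes: P(H|data) = 0.143·0.78323 / (0.143·0.78323 + 0.857·0.044100) = 0.11200/0.14979 = 0.7477.

Posterior P(H) ≈ 0.748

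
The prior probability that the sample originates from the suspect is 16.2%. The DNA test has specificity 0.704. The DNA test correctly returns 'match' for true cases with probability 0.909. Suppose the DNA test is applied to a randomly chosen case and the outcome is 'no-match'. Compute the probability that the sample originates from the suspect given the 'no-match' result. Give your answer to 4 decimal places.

P(H | E) ≈ 0.0244

Write H for 'the sample originates from the suspect'. Prior odds H:¬H = 0.162/0.838 = 0.19332. For the 'no-match' outcome, the likelihood ratio is 0.091/0.704 = 0.12926.
Posterior odds = 0.19332 × 0.12926 = 0.024988, so P(H|E) = 0.024988/(1+0.024988) = 0.0244.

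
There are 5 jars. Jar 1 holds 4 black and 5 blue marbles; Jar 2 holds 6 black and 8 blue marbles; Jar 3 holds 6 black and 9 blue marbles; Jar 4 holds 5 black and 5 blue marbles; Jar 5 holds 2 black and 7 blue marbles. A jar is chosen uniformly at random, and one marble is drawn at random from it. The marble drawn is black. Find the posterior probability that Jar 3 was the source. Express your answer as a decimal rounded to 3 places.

Posterior probability ≈ 0.200

Tabulate prior·likelihood by source: [1] prior 0.2, lik 0.4444, product 0.08889; [2] prior 0.2, lik 0.4286, product 0.08571; [3] prior 0.2, lik 0.4, product 0.08000; [4] prior 0.2, lik 0.5, product 0.1000; [5] prior 0.2, lik 0.2222, product 0.04444.
Normalizing constant = 0.39905; the posterior for Jar 3 is its product over the sum, 0.08000/0.39905 = 0.200.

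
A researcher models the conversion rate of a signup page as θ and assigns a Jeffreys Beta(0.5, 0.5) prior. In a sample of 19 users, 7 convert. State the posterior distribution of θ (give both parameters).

The binomial likelihood is conjugate to the Beta prior: with 7 successes and 12 failures, the posterior is Beta(0.5+7, 0.5+12) = Beta(7.5, 12.5).

Posterior: Beta(7.5, 12.5)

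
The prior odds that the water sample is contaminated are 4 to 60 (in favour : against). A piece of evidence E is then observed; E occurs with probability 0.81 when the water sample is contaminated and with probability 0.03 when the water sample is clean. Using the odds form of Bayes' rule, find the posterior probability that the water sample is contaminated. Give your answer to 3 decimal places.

Posterior probability ≈ 0.643

Prior odds = 4/60 = 0.066667.
Likelihood ratio for E = 0.81/0.03 = 27.000.
Posterior odds = prior odds × LR = 1.8000.
Posterior probability = odds/(1+odds) = 1.8000/2.8000 = 0.643.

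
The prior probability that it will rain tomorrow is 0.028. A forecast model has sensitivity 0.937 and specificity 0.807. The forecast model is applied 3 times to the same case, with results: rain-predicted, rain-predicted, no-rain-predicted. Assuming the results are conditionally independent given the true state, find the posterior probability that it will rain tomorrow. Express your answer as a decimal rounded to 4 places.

Posterior P(H) ≈ 0.0503

Let H be the event that it will rain tomorrow; start with P(H) = 0.028. P('rain-predicted'|H) = 0.937, P('rain-predicted'|¬H) = 0.193.
Update on result 1 ('rain-predicted'): P(H) ← 0.937·0.0280 / (0.937·0.0280 + 0.193·0.9720) = 0.026236/0.21383 = 0.1227.
Update on result 2 ('rain-predicted'): P(H) ← 0.937·0.1227 / (0.937·0.1227 + 0.193·0.8773) = 0.11496/0.28428 = 0.4044.
Update on result 3 ('no-rain-predicted'): P(H) ← 0.063·0.4044 / (0.063·0.4044 + 0.807·0.5956) = 0.025477/0.50613 = 0.0503.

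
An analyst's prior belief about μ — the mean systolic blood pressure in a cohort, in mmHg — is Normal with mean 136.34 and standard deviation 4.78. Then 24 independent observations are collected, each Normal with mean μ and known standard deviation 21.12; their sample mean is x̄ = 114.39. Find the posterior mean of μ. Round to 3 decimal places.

Posterior mean ≈ 124.236

Prior precision 1/τ₀² = 1/4.78² = 0.0437667; data precision n/σ² = 24/21.12² = 0.0538051.
Posterior precision = 0.0437667 + 0.0538051 = 0.0975718.
Posterior mean = (0.0437667·136.34 + 0.0538051·114.39) / 0.0975718 = 124.236.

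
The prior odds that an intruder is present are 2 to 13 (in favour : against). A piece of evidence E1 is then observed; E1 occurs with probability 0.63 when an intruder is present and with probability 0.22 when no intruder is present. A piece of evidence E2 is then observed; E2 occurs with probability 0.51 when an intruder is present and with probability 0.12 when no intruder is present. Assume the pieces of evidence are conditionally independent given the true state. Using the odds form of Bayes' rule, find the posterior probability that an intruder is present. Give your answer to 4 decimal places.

Prior odds = 2/13 = 0.15385.
Likelihood ratio for E1 = 0.63/0.22 = 2.8636.
Likelihood ratio for E2 = 0.51/0.12 = 4.2500.
Posterior odds = prior odds × LR₁ × LR₂ = 1.8724.
Posterior probability = odds/(1+odds) = 1.8724/2.8724 = 0.6519.

Posterior probability ≈ 0.6519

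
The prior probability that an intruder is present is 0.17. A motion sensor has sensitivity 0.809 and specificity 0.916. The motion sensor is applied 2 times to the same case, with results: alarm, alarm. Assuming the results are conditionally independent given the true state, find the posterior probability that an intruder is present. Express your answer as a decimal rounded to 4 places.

Let H be the event that an intruder is present; start with P(H) = 0.17. P('alarm'|H) = 0.809, P('alarm'|¬H) = 0.084.
Update on result 1 ('alarm'): P(H) ← 0.809·0.1700 / (0.809·0.1700 + 0.084·0.8300) = 0.13753/0.20725 = 0.6636.
Update on result 2 ('alarm'): P(H) ← 0.809·0.6636 / (0.809·0.6636 + 0.084·0.3364) = 0.53685/0.56511 = 0.9500.

Posterior P(H) ≈ 0.9500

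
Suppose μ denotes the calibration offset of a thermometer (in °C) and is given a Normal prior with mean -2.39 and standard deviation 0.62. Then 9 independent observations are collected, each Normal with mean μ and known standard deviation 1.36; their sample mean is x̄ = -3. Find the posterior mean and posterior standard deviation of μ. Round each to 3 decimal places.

Posterior mean ≈ -2.787; posterior SD ≈ 0.366

Prior precision 1/τ₀² = 1/0.62² = 2.60146; data precision n/σ² = 9/1.36² = 4.86592.
Posterior precision = 2.60146 + 4.86592 = 7.46737, giving posterior SD = 1/√7.46737 = 0.366.
Posterior mean = (2.60146·-2.39 + 4.86592·-3) / 7.46737 = -2.787.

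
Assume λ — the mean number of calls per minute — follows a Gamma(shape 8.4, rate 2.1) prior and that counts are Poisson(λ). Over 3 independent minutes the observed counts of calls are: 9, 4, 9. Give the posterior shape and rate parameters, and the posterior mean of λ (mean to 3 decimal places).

The Poisson likelihood adds the total count to the shape and the number of exposure periods to the rate. Here ∑xᵢ = 22 and n = 3, so shape 8.4→30.4 and rate 2.1→5.1.
E[λ | data] = 30.4/5.1 = 5.961.

Posterior: Gamma(shape=30.4, rate=5.1); mean ≈ 5.961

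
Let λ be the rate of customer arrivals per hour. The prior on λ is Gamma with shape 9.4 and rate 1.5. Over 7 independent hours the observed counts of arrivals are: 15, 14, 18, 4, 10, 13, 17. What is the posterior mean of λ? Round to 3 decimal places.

Total count ∑xᵢ = 91 over n = 7 hours.
Gamma is conjugate to the Poisson likelihood: posterior is Gamma(shape = 9.4+91 = 100.4, rate = 1.5+7 = 8.5).
Posterior mean = shape/rate = 100.4/8.5 = 11.812.

Posterior mean ≈ 11.812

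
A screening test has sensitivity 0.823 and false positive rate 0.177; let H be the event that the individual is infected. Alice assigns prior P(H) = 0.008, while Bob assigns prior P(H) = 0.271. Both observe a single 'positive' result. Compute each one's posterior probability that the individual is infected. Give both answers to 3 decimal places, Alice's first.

Alice: 0.036; Bob: 0.633

The likelihood ratio for a 'positive' result is 0.823/0.177 = 4.6497.
Alice: prior odds 0.008/0.992 = 0.0080645; posterior odds 0.037498; posterior probability 0.036.
Bob: prior odds 0.271/0.729 = 0.37174; posterior odds 1.7285; posterior probability 0.633.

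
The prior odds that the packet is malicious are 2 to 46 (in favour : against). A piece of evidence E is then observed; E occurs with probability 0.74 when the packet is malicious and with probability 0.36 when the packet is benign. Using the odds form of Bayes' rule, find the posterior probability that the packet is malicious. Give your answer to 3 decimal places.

Posterior probability ≈ 0.082

Prior odds = 2/46 = 0.043478. In log-odds, ln(0.043478) = -3.1355.
Add log likelihood ratio: ln(2.0556) = 0.72055.
Posterior log-odds = -2.4149, so posterior odds = exp(-2.4149) = 0.089372. Converting, P(H|E) = 0.089372/1.0894 = 0.082.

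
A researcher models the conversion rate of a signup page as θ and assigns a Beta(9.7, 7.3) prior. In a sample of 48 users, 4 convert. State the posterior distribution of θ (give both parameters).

Posterior: Beta(13.7, 51.3)

Observing 4 successes and 44 failures updates Beta(9.7, 7.3) by adding the success and failure counts to the two shape parameters: α = 9.7+4 = 13.7, β = 7.3+44 = 51.3.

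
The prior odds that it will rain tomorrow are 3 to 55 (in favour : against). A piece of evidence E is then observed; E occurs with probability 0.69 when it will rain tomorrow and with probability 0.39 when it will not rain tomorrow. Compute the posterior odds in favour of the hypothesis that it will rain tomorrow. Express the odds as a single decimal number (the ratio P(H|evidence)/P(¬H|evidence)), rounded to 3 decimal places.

Posterior odds ≈ 0.097

Prior odds = 3/55 = 0.054545.
Likelihood ratio for E = 0.69/0.39 = 1.7692.
Posterior odds = prior odds × LR = 0.096503.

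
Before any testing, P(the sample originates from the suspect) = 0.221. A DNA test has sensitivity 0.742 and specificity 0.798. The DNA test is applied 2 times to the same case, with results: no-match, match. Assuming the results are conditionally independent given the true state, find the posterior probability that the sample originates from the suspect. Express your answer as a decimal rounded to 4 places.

Posterior P(H) ≈ 0.2520

With H the event that the sample originates from the suspect, the joint likelihood of the observed sequence is P(data|H) = 0.258·0.742 = 0.19144 and P(data|¬H) = 0.798·0.202 = 0.16120.
Bayes: P(H|data) = 0.221·0.19144 / (0.221·0.19144 + 0.779·0.16120) = 0.042307/0.16788 = 0.2520.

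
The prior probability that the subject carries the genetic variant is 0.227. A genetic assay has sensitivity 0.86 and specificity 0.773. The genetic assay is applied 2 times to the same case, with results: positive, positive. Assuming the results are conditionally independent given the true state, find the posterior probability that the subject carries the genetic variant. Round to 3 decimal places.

Let H be the event that the subject carries the genetic variant; start with P(H) = 0.227. P('positive'|H) = 0.86, P('positive'|¬H) = 0.227.
Update on result 1 ('positive'): P(H) ← 0.86·0.2270 / (0.86·0.2270 + 0.227·0.7730) = 0.19522/0.37069 = 0.5266.
Update on result 2 ('positive'): P(H) ← 0.86·0.5266 / (0.86·0.5266 + 0.227·0.4734) = 0.45291/0.56036 = 0.8082.

Posterior P(H) ≈ 0.808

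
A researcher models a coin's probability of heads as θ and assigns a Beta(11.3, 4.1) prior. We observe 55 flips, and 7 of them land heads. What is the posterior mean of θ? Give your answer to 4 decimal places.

Posterior mean ≈ 0.2599

The binomial likelihood is conjugate to the Beta prior: with 7 successes and 48 failures, the posterior is Beta(11.3+7, 4.1+48) = Beta(18.3, 52.1).
Posterior mean = α/(α+β) = 18.3/70.4 = 0.2599.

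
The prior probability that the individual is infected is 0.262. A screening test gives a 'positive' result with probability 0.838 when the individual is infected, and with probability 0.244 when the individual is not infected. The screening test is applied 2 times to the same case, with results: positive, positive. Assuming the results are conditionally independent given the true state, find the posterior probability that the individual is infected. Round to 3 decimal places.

Let H be the event that the individual is infected; start with P(H) = 0.262. P('positive'|H) = 0.838, P('positive'|¬H) = 0.244.
Update on result 1 ('positive'): P(H) ← 0.838·0.2620 / (0.838·0.2620 + 0.244·0.7380) = 0.21956/0.39963 = 0.5494.
Update on result 2 ('positive'): P(H) ← 0.838·0.5494 / (0.838·0.5494 + 0.244·0.4506) = 0.46040/0.57034 = 0.8072.

Posterior P(H) ≈ 0.807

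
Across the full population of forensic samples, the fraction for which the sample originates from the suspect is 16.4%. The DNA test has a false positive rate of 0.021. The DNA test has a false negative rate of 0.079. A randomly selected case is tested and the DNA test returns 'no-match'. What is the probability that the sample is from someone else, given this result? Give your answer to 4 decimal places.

Let H be the event that the sample originates from the suspect. P(H) = 0.164, so P(¬H) = 0.836. With E the 'no-match' result, P(E|H) = 0.079 and P(E|¬H) = 0.979.
P(E) = 0.079·0.164 + 0.979·0.836 = 0.012956 + 0.81844 = 0.83140.
By Bayes' theorem, P(H|E) = 0.012956 / 0.83140 = 0.0156. Hence P(¬H|E) = 1 − 0.0156 = 0.9844.

P(¬H | E) ≈ 0.9844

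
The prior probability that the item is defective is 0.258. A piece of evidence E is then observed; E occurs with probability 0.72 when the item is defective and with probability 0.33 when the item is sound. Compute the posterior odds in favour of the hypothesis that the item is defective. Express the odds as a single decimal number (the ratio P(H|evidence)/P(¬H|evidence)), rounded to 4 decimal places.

Posterior odds ≈ 0.7586

Prior odds = 0.258/(1−0.258) = 0.34771.
Likelihood ratio for E = 0.72/0.33 = 2.1818.
Posterior odds = prior odds × LR = 0.75864.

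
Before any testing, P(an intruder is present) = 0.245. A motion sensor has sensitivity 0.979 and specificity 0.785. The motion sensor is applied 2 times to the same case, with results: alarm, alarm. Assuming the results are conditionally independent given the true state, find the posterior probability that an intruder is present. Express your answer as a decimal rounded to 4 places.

Posterior P(H) ≈ 0.8706

Let H be the event that an intruder is present; start with P(H) = 0.245. P('alarm'|H) = 0.979, P('alarm'|¬H) = 0.215.
Update on result 1 ('alarm'): P(H) ← 0.979·0.2450 / (0.979·0.2450 + 0.215·0.7550) = 0.23985/0.40218 = 0.5964.
Update on result 2 ('alarm'): P(H) ← 0.979·0.5964 / (0.979·0.5964 + 0.215·0.4036) = 0.58386/0.67064 = 0.8706.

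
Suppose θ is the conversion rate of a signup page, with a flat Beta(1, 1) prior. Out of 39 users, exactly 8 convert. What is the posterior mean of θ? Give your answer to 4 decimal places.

Posterior mean ≈ 0.2195

The binomial likelihood is conjugate to the Beta prior: with 8 successes and 31 failures, the posterior is Beta(1+8, 1+31) = Beta(9, 32).
Posterior mean = α/(α+β) = 9/41 = 0.2195.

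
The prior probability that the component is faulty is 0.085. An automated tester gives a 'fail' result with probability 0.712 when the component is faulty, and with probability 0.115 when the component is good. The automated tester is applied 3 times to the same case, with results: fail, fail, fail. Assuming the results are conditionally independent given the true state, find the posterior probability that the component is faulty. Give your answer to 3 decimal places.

Posterior P(H) ≈ 0.957

Let H be the event that the component is faulty; start with P(H) = 0.085. P('fail'|H) = 0.712, P('fail'|¬H) = 0.115.
Update on result 1 ('fail'): P(H) ← 0.712·0.0850 / (0.712·0.0850 + 0.115·0.9150) = 0.060520/0.16575 = 0.3651.
Update on result 2 ('fail'): P(H) ← 0.712·0.3651 / (0.712·0.3651 + 0.115·0.6349) = 0.25998/0.33299 = 0.7807.
Update on result 3 ('fail'): P(H) ← 0.712·0.7807 / (0.712·0.7807 + 0.115·0.2193) = 0.55589/0.58111 = 0.9566.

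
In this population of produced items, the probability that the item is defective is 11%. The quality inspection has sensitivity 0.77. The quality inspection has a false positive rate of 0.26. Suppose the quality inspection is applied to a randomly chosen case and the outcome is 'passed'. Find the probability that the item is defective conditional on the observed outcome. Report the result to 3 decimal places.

P(H | E) ≈ 0.037

Let H be the event that the item is defective. P(H) = 0.11, so P(¬H) = 0.89. With E the 'passed' result, P(E|H) = 0.23 and P(E|¬H) = 0.74.
P(E) = 0.23·0.11 + 0.74·0.89 = 0.025300 + 0.65860 = 0.68390.
By Bayes' theorem, P(H|E) = 0.025300 / 0.68390 = 0.037.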